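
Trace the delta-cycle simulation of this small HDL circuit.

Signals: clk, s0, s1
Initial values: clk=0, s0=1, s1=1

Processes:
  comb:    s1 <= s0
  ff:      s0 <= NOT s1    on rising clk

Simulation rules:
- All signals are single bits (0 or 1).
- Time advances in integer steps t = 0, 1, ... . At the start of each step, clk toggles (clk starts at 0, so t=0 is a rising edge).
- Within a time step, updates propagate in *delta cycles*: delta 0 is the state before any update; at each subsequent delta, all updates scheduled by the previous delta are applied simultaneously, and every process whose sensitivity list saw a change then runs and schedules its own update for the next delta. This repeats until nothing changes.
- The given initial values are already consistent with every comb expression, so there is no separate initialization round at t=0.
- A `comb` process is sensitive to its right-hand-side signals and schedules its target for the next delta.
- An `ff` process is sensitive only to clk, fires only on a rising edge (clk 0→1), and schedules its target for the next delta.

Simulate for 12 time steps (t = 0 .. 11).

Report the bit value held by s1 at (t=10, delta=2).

0

t=0 Δ0: clk=0 s0=1 s1=1
  Δ1: clk:0→1
  Δ2: s0:1→0
  Δ3: s1:1→0
  (3Δ to stable)
t=1 Δ0: clk=1 s0=0 s1=0
  Δ1: clk:1→0
  (1Δ to stable)
t=2 Δ0: clk=0 s0=0 s1=0
  Δ1: clk:0→1
  Δ2: s0:0→1
  Δ3: s1:0→1
  (3Δ to stable)
t=3 Δ0: clk=1 s0=1 s1=1
  Δ1: clk:1→0
  (1Δ to stable)
t=4 Δ0: clk=0 s0=1 s1=1
  Δ1: clk:0→1
  Δ2: s0:1→0
  Δ3: s1:1→0
  (3Δ to stable)
t=5 Δ0: clk=1 s0=0 s1=0
  Δ1: clk:1→0
  (1Δ to stable)
t=6 Δ0: clk=0 s0=0 s1=0
  Δ1: clk:0→1
  Δ2: s0:0→1
  Δ3: s1:0→1
  (3Δ to stable)
t=7 Δ0: clk=1 s0=1 s1=1
  Δ1: clk:1→0
  (1Δ to stable)
t=8 Δ0: clk=0 s0=1 s1=1
  Δ1: clk:0→1
  Δ2: s0:1→0
  Δ3: s1:1→0
  (3Δ to stable)
t=9 Δ0: clk=1 s0=0 s1=0
  Δ1: clk:1→0
  (1Δ to stable)
t=10 Δ0: clk=0 s0=0 s1=0
  Δ1: clk:0→1
  Δ2: s0:0→1
  Δ3: s1:0→1
  (3Δ to stable)
t=11 Δ0: clk=1 s0=1 s1=1
  Δ1: clk:1→0
  (1Δ to stable)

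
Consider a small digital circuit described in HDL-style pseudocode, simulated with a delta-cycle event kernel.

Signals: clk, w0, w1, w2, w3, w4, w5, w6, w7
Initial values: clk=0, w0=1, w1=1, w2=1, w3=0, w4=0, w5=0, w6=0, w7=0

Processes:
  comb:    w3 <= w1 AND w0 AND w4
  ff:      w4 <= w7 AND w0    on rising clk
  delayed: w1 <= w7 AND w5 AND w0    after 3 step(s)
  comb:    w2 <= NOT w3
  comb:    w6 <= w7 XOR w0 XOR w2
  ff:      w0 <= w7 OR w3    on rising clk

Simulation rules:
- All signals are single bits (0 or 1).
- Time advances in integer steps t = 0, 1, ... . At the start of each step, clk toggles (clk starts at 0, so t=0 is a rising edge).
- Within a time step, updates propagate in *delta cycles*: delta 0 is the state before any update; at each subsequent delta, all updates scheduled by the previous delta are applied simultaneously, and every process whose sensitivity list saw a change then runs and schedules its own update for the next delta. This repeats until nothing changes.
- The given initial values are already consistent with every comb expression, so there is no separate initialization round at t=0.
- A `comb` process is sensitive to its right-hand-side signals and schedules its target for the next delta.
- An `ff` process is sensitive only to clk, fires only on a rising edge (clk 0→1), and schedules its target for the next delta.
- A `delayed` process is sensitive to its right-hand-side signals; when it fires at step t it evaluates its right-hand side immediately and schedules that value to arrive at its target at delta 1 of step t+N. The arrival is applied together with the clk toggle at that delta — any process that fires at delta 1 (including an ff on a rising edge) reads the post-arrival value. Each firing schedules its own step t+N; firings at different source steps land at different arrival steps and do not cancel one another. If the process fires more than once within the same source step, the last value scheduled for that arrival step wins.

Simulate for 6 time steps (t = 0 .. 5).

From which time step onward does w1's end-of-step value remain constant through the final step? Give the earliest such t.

3

t0.Δ0 clk=0 w5=0 w2=1 w7=0 w6=0 w0=1 w1=1 w4=0 w3=0
t0.Δ1 clk=1 w5=0 w2=1 w7=0 w6=0 w0=1 w1=1 w4=0 w3=0
t0.Δ2 clk=1 w5=0 w2=1 w7=0 w6=0 w0=0 w1=1 w4=0 w3=0
t0.Δ3 clk=1 w5=0 w2=1 w7=0 w6=1 w0=0 w1=1 w4=0 w3=0
t1.Δ0 clk=1 w5=0 w2=1 w7=0 w6=1 w0=0 w1=1 w4=0 w3=0
t1.Δ1 clk=0 w5=0 w2=1 w7=0 w6=1 w0=0 w1=1 w4=0 w3=0
t2.Δ0 clk=0 w5=0 w2=1 w7=0 w6=1 w0=0 w1=1 w4=0 w3=0
t2.Δ1 clk=1 w5=0 w2=1 w7=0 w6=1 w0=0 w1=1 w4=0 w3=0
t3.Δ0 clk=1 w5=0 w2=1 w7=0 w6=1 w0=0 w1=1 w4=0 w3=0
t3.Δ1 clk=0 w5=0 w2=1 w7=0 w6=1 w0=0 w1=0 w4=0 w3=0
t4.Δ0 clk=0 w5=0 w2=1 w7=0 w6=1 w0=0 w1=0 w4=0 w3=0
t4.Δ1 clk=1 w5=0 w2=1 w7=0 w6=1 w0=0 w1=0 w4=0 w3=0
t5.Δ0 clk=1 w5=0 w2=1 w7=0 w6=1 w0=0 w1=0 w4=0 w3=0
t5.Δ1 clk=0 w5=0 w2=1 w7=0 w6=1 w0=0 w1=0 w4=0 w3=0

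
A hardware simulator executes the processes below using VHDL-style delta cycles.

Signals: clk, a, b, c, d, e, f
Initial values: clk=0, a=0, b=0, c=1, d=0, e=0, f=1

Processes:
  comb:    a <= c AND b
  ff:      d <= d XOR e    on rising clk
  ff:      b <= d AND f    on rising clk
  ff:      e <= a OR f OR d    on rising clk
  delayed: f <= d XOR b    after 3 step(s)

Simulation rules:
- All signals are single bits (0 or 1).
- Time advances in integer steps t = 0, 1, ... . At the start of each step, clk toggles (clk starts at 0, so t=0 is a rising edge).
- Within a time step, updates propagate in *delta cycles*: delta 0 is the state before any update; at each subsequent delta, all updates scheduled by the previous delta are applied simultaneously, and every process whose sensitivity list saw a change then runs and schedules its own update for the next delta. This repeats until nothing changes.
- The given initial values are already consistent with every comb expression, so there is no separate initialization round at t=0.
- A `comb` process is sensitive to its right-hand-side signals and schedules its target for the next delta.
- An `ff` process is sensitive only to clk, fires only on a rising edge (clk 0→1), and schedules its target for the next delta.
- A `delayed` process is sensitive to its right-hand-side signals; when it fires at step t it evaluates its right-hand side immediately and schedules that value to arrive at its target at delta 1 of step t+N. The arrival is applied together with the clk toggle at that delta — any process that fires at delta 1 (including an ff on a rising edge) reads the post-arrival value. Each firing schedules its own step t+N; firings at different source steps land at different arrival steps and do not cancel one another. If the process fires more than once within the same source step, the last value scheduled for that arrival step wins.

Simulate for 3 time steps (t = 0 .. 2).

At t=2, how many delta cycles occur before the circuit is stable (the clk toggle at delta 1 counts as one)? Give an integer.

t0.Δ0 clk=0 c=1 e=0 f=1 b=0 a=0 d=0
t0.Δ1 clk=1 c=1 e=0 f=1 b=0 a=0 d=0
t0.Δ2 clk=1 c=1 e=1 f=1 b=0 a=0 d=0
t1.Δ0 clk=1 c=1 e=1 f=1 b=0 a=0 d=0
t1.Δ1 clk=0 c=1 e=1 f=1 b=0 a=0 d=0
t2.Δ0 clk=0 c=1 e=1 f=1 b=0 a=0 d=0
t2.Δ1 clk=1 c=1 e=1 f=1 b=0 a=0 d=0
t2.Δ2 clk=1 c=1 e=1 f=1 b=0 a=0 d=1

2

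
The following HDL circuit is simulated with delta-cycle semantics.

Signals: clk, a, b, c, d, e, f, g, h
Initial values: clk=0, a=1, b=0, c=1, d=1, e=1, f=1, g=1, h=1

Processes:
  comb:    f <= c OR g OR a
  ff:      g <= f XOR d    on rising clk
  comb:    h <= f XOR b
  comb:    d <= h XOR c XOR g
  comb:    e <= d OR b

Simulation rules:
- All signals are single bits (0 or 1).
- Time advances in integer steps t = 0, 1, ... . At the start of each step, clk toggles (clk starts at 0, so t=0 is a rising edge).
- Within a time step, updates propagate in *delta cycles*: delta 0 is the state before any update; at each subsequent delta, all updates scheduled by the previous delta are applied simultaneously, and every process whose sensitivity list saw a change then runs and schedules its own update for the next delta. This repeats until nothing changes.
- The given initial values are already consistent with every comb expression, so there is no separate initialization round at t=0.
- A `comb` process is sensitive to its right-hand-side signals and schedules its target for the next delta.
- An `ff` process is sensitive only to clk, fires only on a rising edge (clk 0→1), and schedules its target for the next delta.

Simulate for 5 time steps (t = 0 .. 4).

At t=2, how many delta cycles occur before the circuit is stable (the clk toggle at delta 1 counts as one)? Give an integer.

4

t0.Δ0 clk=0 c=1 e=1 a=1 d=1 h=1 b=0 f=1 g=1
t0.Δ1 clk=1 c=1 e=1 a=1 d=1 h=1 b=0 f=1 g=1
t0.Δ2 clk=1 c=1 e=1 a=1 d=1 h=1 b=0 f=1 g=0
t0.Δ3 clk=1 c=1 e=1 a=1 d=0 h=1 b=0 f=1 g=0
t0.Δ4 clk=1 c=1 e=0 a=1 d=0 h=1 b=0 f=1 g=0
t1.Δ0 clk=1 c=1 e=0 a=1 d=0 h=1 b=0 f=1 g=0
t1.Δ1 clk=0 c=1 e=0 a=1 d=0 h=1 b=0 f=1 g=0
t2.Δ0 clk=0 c=1 e=0 a=1 d=0 h=1 b=0 f=1 g=0
t2.Δ1 clk=1 c=1 e=0 a=1 d=0 h=1 b=0 f=1 g=0
t2.Δ2 clk=1 c=1 e=0 a=1 d=0 h=1 b=0 f=1 g=1
t2.Δ3 clk=1 c=1 e=0 a=1 d=1 h=1 b=0 f=1 g=1
t2.Δ4 clk=1 c=1 e=1 a=1 d=1 h=1 b=0 f=1 g=1
t3.Δ0 clk=1 c=1 e=1 a=1 d=1 h=1 b=0 f=1 g=1
t3.Δ1 clk=0 c=1 e=1 a=1 d=1 h=1 b=0 f=1 g=1
t4.Δ0 clk=0 c=1 e=1 a=1 d=1 h=1 b=0 f=1 g=1
t4.Δ1 clk=1 c=1 e=1 a=1 d=1 h=1 b=0 f=1 g=1
t4.Δ2 clk=1 c=1 e=1 a=1 d=1 h=1 b=0 f=1 g=0
t4.Δ3 clk=1 c=1 e=1 a=1 d=0 h=1 b=0 f=1 g=0
t4.Δ4 clk=1 c=1 e=0 a=1 d=0 h=1 b=0 f=1 g=0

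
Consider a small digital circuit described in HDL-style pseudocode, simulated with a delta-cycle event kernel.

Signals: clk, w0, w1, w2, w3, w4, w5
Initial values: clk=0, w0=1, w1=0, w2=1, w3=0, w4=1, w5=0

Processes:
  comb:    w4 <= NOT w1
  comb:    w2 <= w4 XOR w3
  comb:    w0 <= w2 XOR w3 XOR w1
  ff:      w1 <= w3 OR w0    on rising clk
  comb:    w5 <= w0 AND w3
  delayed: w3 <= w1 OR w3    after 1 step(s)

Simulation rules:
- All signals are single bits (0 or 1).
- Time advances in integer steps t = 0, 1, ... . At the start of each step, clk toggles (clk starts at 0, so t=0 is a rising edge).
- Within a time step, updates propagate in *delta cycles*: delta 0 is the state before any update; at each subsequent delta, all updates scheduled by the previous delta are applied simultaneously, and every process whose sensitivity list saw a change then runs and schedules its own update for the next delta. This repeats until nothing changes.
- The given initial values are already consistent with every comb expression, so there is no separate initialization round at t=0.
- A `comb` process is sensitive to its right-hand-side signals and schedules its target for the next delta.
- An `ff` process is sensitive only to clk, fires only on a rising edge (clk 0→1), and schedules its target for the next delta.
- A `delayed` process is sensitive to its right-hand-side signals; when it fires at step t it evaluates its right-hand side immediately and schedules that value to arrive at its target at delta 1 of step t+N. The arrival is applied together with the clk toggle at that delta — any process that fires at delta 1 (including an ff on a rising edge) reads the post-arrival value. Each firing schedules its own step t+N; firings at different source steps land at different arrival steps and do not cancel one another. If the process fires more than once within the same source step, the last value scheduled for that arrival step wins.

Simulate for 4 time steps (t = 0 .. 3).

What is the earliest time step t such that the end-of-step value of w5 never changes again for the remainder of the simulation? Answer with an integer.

t=0 Δ0: w3=0 w0=1 clk=0 w5=0 w2=1 w4=1 w1=0
  Δ1: clk:0→1
  Δ2: w1:0→1
  Δ3: w0:1→0, w4:1→0
  Δ4: w2:1→0
  Δ5: w0:0→1
  (5Δ to stable)
t=1 Δ0: w3=0 w0=1 clk=1 w5=0 w2=0 w4=0 w1=1
  Δ1: w3:0→1, clk:1→0
  Δ2: w0:1→0, w5:0→1, w2:0→1
  Δ3: w0:0→1, w5:1→0
  Δ4: w5:0→1
  (4Δ to stable)
t=2 Δ0: w3=1 w0=1 clk=0 w5=1 w2=1 w4=0 w1=1
  Δ1: clk:0→1
  (1Δ to stable)
t=3 Δ0: w3=1 w0=1 clk=1 w5=1 w2=1 w4=0 w1=1
  Δ1: clk:1→0
  (1Δ to stable)

1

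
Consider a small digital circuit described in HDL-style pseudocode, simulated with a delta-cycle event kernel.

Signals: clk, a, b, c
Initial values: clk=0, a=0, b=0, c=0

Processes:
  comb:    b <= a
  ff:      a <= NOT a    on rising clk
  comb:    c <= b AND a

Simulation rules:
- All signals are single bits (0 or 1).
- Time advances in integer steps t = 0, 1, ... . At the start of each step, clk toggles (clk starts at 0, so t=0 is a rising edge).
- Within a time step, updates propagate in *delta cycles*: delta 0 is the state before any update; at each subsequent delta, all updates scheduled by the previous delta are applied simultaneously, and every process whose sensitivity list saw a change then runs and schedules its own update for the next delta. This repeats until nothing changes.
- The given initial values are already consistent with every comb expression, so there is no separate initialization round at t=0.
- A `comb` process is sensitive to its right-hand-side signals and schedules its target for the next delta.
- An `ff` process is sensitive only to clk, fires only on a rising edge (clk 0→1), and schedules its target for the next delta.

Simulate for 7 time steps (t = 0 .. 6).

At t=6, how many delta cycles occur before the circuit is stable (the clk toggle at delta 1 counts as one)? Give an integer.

t=0 Δ0: a=0 b=0 clk=0 c=0
  Δ1: clk:0→1
  Δ2: a:0→1
  Δ3: b:0→1
  Δ4: c:0→1
  (4Δ to stable)
t=1 Δ0: a=1 b=1 clk=1 c=1
  Δ1: clk:1→0
  (1Δ to stable)
t=2 Δ0: a=1 b=1 clk=0 c=1
  Δ1: clk:0→1
  Δ2: a:1→0
  Δ3: b:1→0, c:1→0
  (3Δ to stable)
t=3 Δ0: a=0 b=0 clk=1 c=0
  Δ1: clk:1→0
  (1Δ to stable)
t=4 Δ0: a=0 b=0 clk=0 c=0
  Δ1: clk:0→1
  Δ2: a:0→1
  Δ3: b:0→1
  Δ4: c:0→1
  (4Δ to stable)
t=5 Δ0: a=1 b=1 clk=1 c=1
  Δ1: clk:1→0
  (1Δ to stable)
t=6 Δ0: a=1 b=1 clk=0 c=1
  Δ1: clk:0→1
  Δ2: a:1→0
  Δ3: b:1→0, c:1→0
  (3Δ to stable)

3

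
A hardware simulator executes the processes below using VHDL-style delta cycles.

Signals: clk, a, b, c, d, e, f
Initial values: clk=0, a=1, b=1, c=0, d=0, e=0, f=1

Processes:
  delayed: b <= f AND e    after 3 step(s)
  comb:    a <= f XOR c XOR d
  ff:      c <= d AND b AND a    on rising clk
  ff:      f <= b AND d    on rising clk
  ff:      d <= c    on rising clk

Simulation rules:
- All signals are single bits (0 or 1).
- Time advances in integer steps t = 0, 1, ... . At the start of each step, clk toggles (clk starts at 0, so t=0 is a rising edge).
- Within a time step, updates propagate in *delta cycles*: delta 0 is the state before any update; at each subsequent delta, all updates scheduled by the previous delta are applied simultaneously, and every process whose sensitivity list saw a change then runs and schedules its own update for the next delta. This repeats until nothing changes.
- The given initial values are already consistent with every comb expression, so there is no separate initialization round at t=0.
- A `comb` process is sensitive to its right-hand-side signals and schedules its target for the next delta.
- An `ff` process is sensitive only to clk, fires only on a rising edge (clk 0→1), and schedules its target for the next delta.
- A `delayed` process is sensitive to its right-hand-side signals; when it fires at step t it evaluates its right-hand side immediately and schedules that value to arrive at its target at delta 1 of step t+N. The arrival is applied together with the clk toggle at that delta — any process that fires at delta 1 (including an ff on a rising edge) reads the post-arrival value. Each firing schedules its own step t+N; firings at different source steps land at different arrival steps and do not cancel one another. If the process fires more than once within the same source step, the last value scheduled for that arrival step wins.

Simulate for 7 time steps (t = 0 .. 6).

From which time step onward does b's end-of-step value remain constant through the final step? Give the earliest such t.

3

t0.Δ0 d=0 c=0 f=1 clk=0 a=1 e=0 b=1
t0.Δ1 d=0 c=0 f=1 clk=1 a=1 e=0 b=1
t0.Δ2 d=0 c=0 f=0 clk=1 a=1 e=0 b=1
t0.Δ3 d=0 c=0 f=0 clk=1 a=0 e=0 b=1
t1.Δ0 d=0 c=0 f=0 clk=1 a=0 e=0 b=1
t1.Δ1 d=0 c=0 f=0 clk=0 a=0 e=0 b=1
t2.Δ0 d=0 c=0 f=0 clk=0 a=0 e=0 b=1
t2.Δ1 d=0 c=0 f=0 clk=1 a=0 e=0 b=1
t3.Δ0 d=0 c=0 f=0 clk=1 a=0 e=0 b=1
t3.Δ1 d=0 c=0 f=0 clk=0 a=0 e=0 b=0
t4.Δ0 d=0 c=0 f=0 clk=0 a=0 e=0 b=0
t4.Δ1 d=0 c=0 f=0 clk=1 a=0 e=0 b=0
t5.Δ0 d=0 c=0 f=0 clk=1 a=0 e=0 b=0
t5.Δ1 d=0 c=0 f=0 clk=0 a=0 e=0 b=0
t6.Δ0 d=0 c=0 f=0 clk=0 a=0 e=0 b=0
t6.Δ1 d=0 c=0 f=0 clk=1 a=0 e=0 b=0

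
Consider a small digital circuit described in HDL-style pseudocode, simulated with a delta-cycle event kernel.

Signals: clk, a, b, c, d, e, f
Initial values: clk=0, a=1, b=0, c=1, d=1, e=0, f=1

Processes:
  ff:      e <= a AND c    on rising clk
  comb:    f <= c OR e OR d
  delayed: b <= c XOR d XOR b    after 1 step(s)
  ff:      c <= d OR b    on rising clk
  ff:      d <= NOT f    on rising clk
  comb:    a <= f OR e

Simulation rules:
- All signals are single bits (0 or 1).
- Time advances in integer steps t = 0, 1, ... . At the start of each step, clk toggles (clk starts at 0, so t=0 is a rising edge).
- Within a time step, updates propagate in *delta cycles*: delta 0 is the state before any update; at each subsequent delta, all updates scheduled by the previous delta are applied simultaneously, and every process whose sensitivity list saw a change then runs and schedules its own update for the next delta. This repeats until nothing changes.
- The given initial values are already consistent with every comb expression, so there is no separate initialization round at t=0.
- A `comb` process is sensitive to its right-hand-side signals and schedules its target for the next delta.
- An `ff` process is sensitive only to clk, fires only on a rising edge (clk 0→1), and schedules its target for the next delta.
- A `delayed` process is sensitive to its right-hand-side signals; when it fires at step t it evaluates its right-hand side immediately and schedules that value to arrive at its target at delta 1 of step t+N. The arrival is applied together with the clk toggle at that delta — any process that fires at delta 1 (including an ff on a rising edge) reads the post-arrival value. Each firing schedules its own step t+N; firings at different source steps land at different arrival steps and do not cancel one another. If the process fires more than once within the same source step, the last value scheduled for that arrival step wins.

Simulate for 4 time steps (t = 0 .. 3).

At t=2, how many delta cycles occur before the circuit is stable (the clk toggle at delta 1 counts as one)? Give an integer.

2

t=0 Δ0: f=1 c=1 b=0 e=0 d=1 clk=0 a=1
  Δ1: clk:0→1
  Δ2: e:0→1, d:1→0
  (2Δ to stable)
t=1 Δ0: f=1 c=1 b=0 e=1 d=0 clk=1 a=1
  Δ1: b:0→1, clk:1→0
  (1Δ to stable)
t=2 Δ0: f=1 c=1 b=1 e=1 d=0 clk=0 a=1
  Δ1: b:1→0, clk:0→1
  Δ2: c:1→0
  (2Δ to stable)
t=3 Δ0: f=1 c=0 b=0 e=1 d=0 clk=1 a=1
  Δ1: clk:1→0
  (1Δ to stable)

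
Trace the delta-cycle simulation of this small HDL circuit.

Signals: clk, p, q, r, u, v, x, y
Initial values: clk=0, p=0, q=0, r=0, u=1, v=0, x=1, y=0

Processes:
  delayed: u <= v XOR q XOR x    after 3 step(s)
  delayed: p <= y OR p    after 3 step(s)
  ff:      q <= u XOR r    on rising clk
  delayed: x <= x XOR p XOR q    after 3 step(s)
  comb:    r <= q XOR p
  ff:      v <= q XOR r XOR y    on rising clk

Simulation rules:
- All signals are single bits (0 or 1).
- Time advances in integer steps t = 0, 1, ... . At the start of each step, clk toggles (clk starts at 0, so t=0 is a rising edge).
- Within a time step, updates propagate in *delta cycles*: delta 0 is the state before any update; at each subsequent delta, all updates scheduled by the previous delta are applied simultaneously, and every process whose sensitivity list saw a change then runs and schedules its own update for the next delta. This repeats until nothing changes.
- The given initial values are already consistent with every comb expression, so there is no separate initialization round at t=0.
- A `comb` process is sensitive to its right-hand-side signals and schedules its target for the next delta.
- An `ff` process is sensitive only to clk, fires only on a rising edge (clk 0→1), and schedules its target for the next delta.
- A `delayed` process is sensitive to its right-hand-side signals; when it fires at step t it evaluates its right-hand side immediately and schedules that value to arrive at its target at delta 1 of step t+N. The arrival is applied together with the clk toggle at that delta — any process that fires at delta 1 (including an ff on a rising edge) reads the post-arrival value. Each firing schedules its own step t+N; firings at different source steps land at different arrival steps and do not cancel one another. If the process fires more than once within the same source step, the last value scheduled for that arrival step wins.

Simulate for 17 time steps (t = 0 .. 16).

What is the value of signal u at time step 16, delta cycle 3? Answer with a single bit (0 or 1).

t0.Δ0 r=0 q=0 x=1 u=1 v=0 p=0 clk=0 y=0
t0.Δ1 r=0 q=0 x=1 u=1 v=0 p=0 clk=1 y=0
t0.Δ2 r=0 q=1 x=1 u=1 v=0 p=0 clk=1 y=0
t0.Δ3 r=1 q=1 x=1 u=1 v=0 p=0 clk=1 y=0
t1.Δ0 r=1 q=1 x=1 u=1 v=0 p=0 clk=1 y=0
t1.Δ1 r=1 q=1 x=1 u=1 v=0 p=0 clk=0 y=0
t2.Δ0 r=1 q=1 x=1 u=1 v=0 p=0 clk=0 y=0
t2.Δ1 r=1 q=1 x=1 u=1 v=0 p=0 clk=1 y=0
t2.Δ2 r=1 q=0 x=1 u=1 v=0 p=0 clk=1 y=0
t2.Δ3 r=0 q=0 x=1 u=1 v=0 p=0 clk=1 y=0
t3.Δ0 r=0 q=0 x=1 u=1 v=0 p=0 clk=1 y=0
t3.Δ1 r=0 q=0 x=0 u=0 v=0 p=0 clk=0 y=0
t4.Δ0 r=0 q=0 x=0 u=0 v=0 p=0 clk=0 y=0
t4.Δ1 r=0 q=0 x=0 u=0 v=0 p=0 clk=1 y=0
t5.Δ0 r=0 q=0 x=0 u=0 v=0 p=0 clk=1 y=0
t5.Δ1 r=0 q=0 x=1 u=1 v=0 p=0 clk=0 y=0
t6.Δ0 r=0 q=0 x=1 u=1 v=0 p=0 clk=0 y=0
t6.Δ1 r=0 q=0 x=0 u=0 v=0 p=0 clk=1 y=0
t7.Δ0 r=0 q=0 x=0 u=0 v=0 p=0 clk=1 y=0
t7.Δ1 r=0 q=0 x=0 u=0 v=0 p=0 clk=0 y=0
t8.Δ0 r=0 q=0 x=0 u=0 v=0 p=0 clk=0 y=0
t8.Δ1 r=0 q=0 x=1 u=1 v=0 p=0 clk=1 y=0
t8.Δ2 r=0 q=1 x=1 u=1 v=0 p=0 clk=1 y=0
t8.Δ3 r=1 q=1 x=1 u=1 v=0 p=0 clk=1 y=0
t9.Δ0 r=1 q=1 x=1 u=1 v=0 p=0 clk=1 y=0
t9.Δ1 r=1 q=1 x=0 u=0 v=0 p=0 clk=0 y=0
t10.Δ0 r=1 q=1 x=0 u=0 v=0 p=0 clk=0 y=0
t10.Δ1 r=1 q=1 x=0 u=0 v=0 p=0 clk=1 y=0
t11.Δ0 r=1 q=1 x=0 u=0 v=0 p=0 clk=1 y=0
t11.Δ1 r=1 q=1 x=0 u=0 v=0 p=0 clk=0 y=0
t12.Δ0 r=1 q=1 x=0 u=0 v=0 p=0 clk=0 y=0
t12.Δ1 r=1 q=1 x=1 u=1 v=0 p=0 clk=1 y=0
t12.Δ2 r=1 q=0 x=1 u=1 v=0 p=0 clk=1 y=0
t12.Δ3 r=0 q=0 x=1 u=1 v=0 p=0 clk=1 y=0
t13.Δ0 r=0 q=0 x=1 u=1 v=0 p=0 clk=1 y=0
t13.Δ1 r=0 q=0 x=1 u=1 v=0 p=0 clk=0 y=0
t14.Δ0 r=0 q=0 x=1 u=1 v=0 p=0 clk=0 y=0
t14.Δ1 r=0 q=0 x=1 u=1 v=0 p=0 clk=1 y=0
t14.Δ2 r=0 q=1 x=1 u=1 v=0 p=0 clk=1 y=0
t14.Δ3 r=1 q=1 x=1 u=1 v=0 p=0 clk=1 y=0
t15.Δ0 r=1 q=1 x=1 u=1 v=0 p=0 clk=1 y=0
t15.Δ1 r=1 q=1 x=1 u=1 v=0 p=0 clk=0 y=0
t16.Δ0 r=1 q=1 x=1 u=1 v=0 p=0 clk=0 y=0
t16.Δ1 r=1 q=1 x=1 u=1 v=0 p=0 clk=1 y=0
t16.Δ2 r=1 q=0 x=1 u=1 v=0 p=0 clk=1 y=0
t16.Δ3 r=0 q=0 x=1 u=1 v=0 p=0 clk=1 y=0

1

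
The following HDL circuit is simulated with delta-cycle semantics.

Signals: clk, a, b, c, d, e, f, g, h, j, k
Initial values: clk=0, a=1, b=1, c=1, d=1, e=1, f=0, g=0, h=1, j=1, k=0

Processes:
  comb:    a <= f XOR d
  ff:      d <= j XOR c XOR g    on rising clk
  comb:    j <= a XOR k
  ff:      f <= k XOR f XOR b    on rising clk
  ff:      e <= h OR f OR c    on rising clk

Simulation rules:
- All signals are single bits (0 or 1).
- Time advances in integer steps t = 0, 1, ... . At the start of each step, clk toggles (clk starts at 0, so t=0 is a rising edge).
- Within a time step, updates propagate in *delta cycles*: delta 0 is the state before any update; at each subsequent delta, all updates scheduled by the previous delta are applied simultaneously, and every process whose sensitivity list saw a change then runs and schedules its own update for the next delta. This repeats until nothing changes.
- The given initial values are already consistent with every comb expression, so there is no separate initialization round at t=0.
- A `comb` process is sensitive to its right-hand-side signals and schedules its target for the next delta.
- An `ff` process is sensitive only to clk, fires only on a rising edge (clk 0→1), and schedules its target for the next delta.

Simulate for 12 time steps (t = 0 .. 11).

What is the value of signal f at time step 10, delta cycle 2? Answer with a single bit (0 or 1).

t0.Δ0 j=1 e=1 a=1 clk=0 h=1 g=0 k=0 d=1 c=1 b=1 f=0
t0.Δ1 j=1 e=1 a=1 clk=1 h=1 g=0 k=0 d=1 c=1 b=1 f=0
t0.Δ2 j=1 e=1 a=1 clk=1 h=1 g=0 k=0 d=0 c=1 b=1 f=1
t1.Δ0 j=1 e=1 a=1 clk=1 h=1 g=0 k=0 d=0 c=1 b=1 f=1
t1.Δ1 j=1 e=1 a=1 clk=0 h=1 g=0 k=0 d=0 c=1 b=1 f=1
t2.Δ0 j=1 e=1 a=1 clk=0 h=1 g=0 k=0 d=0 c=1 b=1 f=1
t2.Δ1 j=1 e=1 a=1 clk=1 h=1 g=0 k=0 d=0 c=1 b=1 f=1
t2.Δ2 j=1 e=1 a=1 clk=1 h=1 g=0 k=0 d=0 c=1 b=1 f=0
t2.Δ3 j=1 e=1 a=0 clk=1 h=1 g=0 k=0 d=0 c=1 b=1 f=0
t2.Δ4 j=0 e=1 a=0 clk=1 h=1 g=0 k=0 d=0 c=1 b=1 f=0
t3.Δ0 j=0 e=1 a=0 clk=1 h=1 g=0 k=0 d=0 c=1 b=1 f=0
t3.Δ1 j=0 e=1 a=0 clk=0 h=1 g=0 k=0 d=0 c=1 b=1 f=0
t4.Δ0 j=0 e=1 a=0 clk=0 h=1 g=0 k=0 d=0 c=1 b=1 f=0
t4.Δ1 j=0 e=1 a=0 clk=1 h=1 g=0 k=0 d=0 c=1 b=1 f=0
t4.Δ2 j=0 e=1 a=0 clk=1 h=1 g=0 k=0 d=1 c=1 b=1 f=1
t5.Δ0 j=0 e=1 a=0 clk=1 h=1 g=0 k=0 d=1 c=1 b=1 f=1
t5.Δ1 j=0 e=1 a=0 clk=0 h=1 g=0 k=0 d=1 c=1 b=1 f=1
t6.Δ0 j=0 e=1 a=0 clk=0 h=1 g=0 k=0 d=1 c=1 b=1 f=1
t6.Δ1 j=0 e=1 a=0 clk=1 h=1 g=0 k=0 d=1 c=1 b=1 f=1
t6.Δ2 j=0 e=1 a=0 clk=1 h=1 g=0 k=0 d=1 c=1 b=1 f=0
t6.Δ3 j=0 e=1 a=1 clk=1 h=1 g=0 k=0 d=1 c=1 b=1 f=0
t6.Δ4 j=1 e=1 a=1 clk=1 h=1 g=0 k=0 d=1 c=1 b=1 f=0
t7.Δ0 j=1 e=1 a=1 clk=1 h=1 g=0 k=0 d=1 c=1 b=1 f=0
t7.Δ1 j=1 e=1 a=1 clk=0 h=1 g=0 k=0 d=1 c=1 b=1 f=0
t8.Δ0 j=1 e=1 a=1 clk=0 h=1 g=0 k=0 d=1 c=1 b=1 f=0
t8.Δ1 j=1 e=1 a=1 clk=1 h=1 g=0 k=0 d=1 c=1 b=1 f=0
t8.Δ2 j=1 e=1 a=1 clk=1 h=1 g=0 k=0 d=0 c=1 b=1 f=1
t9.Δ0 j=1 e=1 a=1 clk=1 h=1 g=0 k=0 d=0 c=1 b=1 f=1
t9.Δ1 j=1 e=1 a=1 clk=0 h=1 g=0 k=0 d=0 c=1 b=1 f=1
t10.Δ0 j=1 e=1 a=1 clk=0 h=1 g=0 k=0 d=0 c=1 b=1 f=1
t10.Δ1 j=1 e=1 a=1 clk=1 h=1 g=0 k=0 d=0 c=1 b=1 f=1
t10.Δ2 j=1 e=1 a=1 clk=1 h=1 g=0 k=0 d=0 c=1 b=1 f=0
t10.Δ3 j=1 e=1 a=0 clk=1 h=1 g=0 k=0 d=0 c=1 b=1 f=0
t10.Δ4 j=0 e=1 a=0 clk=1 h=1 g=0 k=0 d=0 c=1 b=1 f=0
t11.Δ0 j=0 e=1 a=0 clk=1 h=1 g=0 k=0 d=0 c=1 b=1 f=0
t11.Δ1 j=0 e=1 a=0 clk=0 h=1 g=0 k=0 d=0 c=1 b=1 f=0

0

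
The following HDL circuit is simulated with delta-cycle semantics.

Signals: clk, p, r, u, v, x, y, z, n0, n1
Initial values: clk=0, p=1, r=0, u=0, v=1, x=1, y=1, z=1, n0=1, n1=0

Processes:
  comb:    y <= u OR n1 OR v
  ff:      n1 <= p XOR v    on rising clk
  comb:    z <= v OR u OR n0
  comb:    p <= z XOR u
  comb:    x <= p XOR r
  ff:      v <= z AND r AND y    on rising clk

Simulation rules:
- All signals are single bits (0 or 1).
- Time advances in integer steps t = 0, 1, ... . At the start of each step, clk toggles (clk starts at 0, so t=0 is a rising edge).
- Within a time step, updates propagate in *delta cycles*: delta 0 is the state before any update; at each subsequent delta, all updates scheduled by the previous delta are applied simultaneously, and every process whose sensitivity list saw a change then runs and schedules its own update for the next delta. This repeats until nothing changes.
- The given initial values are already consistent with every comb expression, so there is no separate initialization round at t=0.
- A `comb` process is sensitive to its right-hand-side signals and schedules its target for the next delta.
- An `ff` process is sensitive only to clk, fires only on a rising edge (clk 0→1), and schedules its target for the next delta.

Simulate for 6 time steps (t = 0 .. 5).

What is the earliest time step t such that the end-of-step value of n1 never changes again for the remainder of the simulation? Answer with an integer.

2

t0.Δ0 x=1 clk=0 u=0 n1=0 n0=1 v=1 r=0 z=1 y=1 p=1
t0.Δ1 x=1 clk=1 u=0 n1=0 n0=1 v=1 r=0 z=1 y=1 p=1
t0.Δ2 x=1 clk=1 u=0 n1=0 n0=1 v=0 r=0 z=1 y=1 p=1
t0.Δ3 x=1 clk=1 u=0 n1=0 n0=1 v=0 r=0 z=1 y=0 p=1
t1.Δ0 x=1 clk=1 u=0 n1=0 n0=1 v=0 r=0 z=1 y=0 p=1
t1.Δ1 x=1 clk=0 u=0 n1=0 n0=1 v=0 r=0 z=1 y=0 p=1
t2.Δ0 x=1 clk=0 u=0 n1=0 n0=1 v=0 r=0 z=1 y=0 p=1
t2.Δ1 x=1 clk=1 u=0 n1=0 n0=1 v=0 r=0 z=1 y=0 p=1
t2.Δ2 x=1 clk=1 u=0 n1=1 n0=1 v=0 r=0 z=1 y=0 p=1
t2.Δ3 x=1 clk=1 u=0 n1=1 n0=1 v=0 r=0 z=1 y=1 p=1
t3.Δ0 x=1 clk=1 u=0 n1=1 n0=1 v=0 r=0 z=1 y=1 p=1
t3.Δ1 x=1 clk=0 u=0 n1=1 n0=1 v=0 r=0 z=1 y=1 p=1
t4.Δ0 x=1 clk=0 u=0 n1=1 n0=1 v=0 r=0 z=1 y=1 p=1
t4.Δ1 x=1 clk=1 u=0 n1=1 n0=1 v=0 r=0 z=1 y=1 p=1
t5.Δ0 x=1 clk=1 u=0 n1=1 n0=1 v=0 r=0 z=1 y=1 p=1
t5.Δ1 x=1 clk=0 u=0 n1=1 n0=1 v=0 r=0 z=1 y=1 p=1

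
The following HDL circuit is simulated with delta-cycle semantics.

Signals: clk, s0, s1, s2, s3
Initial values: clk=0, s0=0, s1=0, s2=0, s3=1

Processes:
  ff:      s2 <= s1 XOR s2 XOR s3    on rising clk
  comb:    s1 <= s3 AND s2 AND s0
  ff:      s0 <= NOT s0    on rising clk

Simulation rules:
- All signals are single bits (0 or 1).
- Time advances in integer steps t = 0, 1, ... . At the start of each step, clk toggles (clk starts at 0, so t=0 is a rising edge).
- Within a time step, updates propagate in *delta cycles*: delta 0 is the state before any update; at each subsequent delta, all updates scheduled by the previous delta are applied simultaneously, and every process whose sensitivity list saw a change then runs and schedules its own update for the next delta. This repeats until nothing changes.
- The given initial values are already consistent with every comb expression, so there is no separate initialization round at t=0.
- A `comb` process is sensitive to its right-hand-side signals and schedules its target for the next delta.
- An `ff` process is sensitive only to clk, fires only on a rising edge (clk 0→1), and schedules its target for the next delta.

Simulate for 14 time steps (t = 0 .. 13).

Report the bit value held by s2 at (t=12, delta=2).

t0.Δ0 clk=0 s3=1 s0=0 s2=0 s1=0
t0.Δ1 clk=1 s3=1 s0=0 s2=0 s1=0
t0.Δ2 clk=1 s3=1 s0=1 s2=1 s1=0
t0.Δ3 clk=1 s3=1 s0=1 s2=1 s1=1
t1.Δ0 clk=1 s3=1 s0=1 s2=1 s1=1
t1.Δ1 clk=0 s3=1 s0=1 s2=1 s1=1
t2.Δ0 clk=0 s3=1 s0=1 s2=1 s1=1
t2.Δ1 clk=1 s3=1 s0=1 s2=1 s1=1
t2.Δ2 clk=1 s3=1 s0=0 s2=1 s1=1
t2.Δ3 clk=1 s3=1 s0=0 s2=1 s1=0
t3.Δ0 clk=1 s3=1 s0=0 s2=1 s1=0
t3.Δ1 clk=0 s3=1 s0=0 s2=1 s1=0
t4.Δ0 clk=0 s3=1 s0=0 s2=1 s1=0
t4.Δ1 clk=1 s3=1 s0=0 s2=1 s1=0
t4.Δ2 clk=1 s3=1 s0=1 s2=0 s1=0
t5.Δ0 clk=1 s3=1 s0=1 s2=0 s1=0
t5.Δ1 clk=0 s3=1 s0=1 s2=0 s1=0
t6.Δ0 clk=0 s3=1 s0=1 s2=0 s1=0
t6.Δ1 clk=1 s3=1 s0=1 s2=0 s1=0
t6.Δ2 clk=1 s3=1 s0=0 s2=1 s1=0
t7.Δ0 clk=1 s3=1 s0=0 s2=1 s1=0
t7.Δ1 clk=0 s3=1 s0=0 s2=1 s1=0
t8.Δ0 clk=0 s3=1 s0=0 s2=1 s1=0
t8.Δ1 clk=1 s3=1 s0=0 s2=1 s1=0
t8.Δ2 clk=1 s3=1 s0=1 s2=0 s1=0
t9.Δ0 clk=1 s3=1 s0=1 s2=0 s1=0
t9.Δ1 clk=0 s3=1 s0=1 s2=0 s1=0
t10.Δ0 clk=0 s3=1 s0=1 s2=0 s1=0
t10.Δ1 clk=1 s3=1 s0=1 s2=0 s1=0
t10.Δ2 clk=1 s3=1 s0=0 s2=1 s1=0
t11.Δ0 clk=1 s3=1 s0=0 s2=1 s1=0
t11.Δ1 clk=0 s3=1 s0=0 s2=1 s1=0
t12.Δ0 clk=0 s3=1 s0=0 s2=1 s1=0
t12.Δ1 clk=1 s3=1 s0=0 s2=1 s1=0
t12.Δ2 clk=1 s3=1 s0=1 s2=0 s1=0
t13.Δ0 clk=1 s3=1 s0=1 s2=0 s1=0
t13.Δ1 clk=0 s3=1 s0=1 s2=0 s1=0

0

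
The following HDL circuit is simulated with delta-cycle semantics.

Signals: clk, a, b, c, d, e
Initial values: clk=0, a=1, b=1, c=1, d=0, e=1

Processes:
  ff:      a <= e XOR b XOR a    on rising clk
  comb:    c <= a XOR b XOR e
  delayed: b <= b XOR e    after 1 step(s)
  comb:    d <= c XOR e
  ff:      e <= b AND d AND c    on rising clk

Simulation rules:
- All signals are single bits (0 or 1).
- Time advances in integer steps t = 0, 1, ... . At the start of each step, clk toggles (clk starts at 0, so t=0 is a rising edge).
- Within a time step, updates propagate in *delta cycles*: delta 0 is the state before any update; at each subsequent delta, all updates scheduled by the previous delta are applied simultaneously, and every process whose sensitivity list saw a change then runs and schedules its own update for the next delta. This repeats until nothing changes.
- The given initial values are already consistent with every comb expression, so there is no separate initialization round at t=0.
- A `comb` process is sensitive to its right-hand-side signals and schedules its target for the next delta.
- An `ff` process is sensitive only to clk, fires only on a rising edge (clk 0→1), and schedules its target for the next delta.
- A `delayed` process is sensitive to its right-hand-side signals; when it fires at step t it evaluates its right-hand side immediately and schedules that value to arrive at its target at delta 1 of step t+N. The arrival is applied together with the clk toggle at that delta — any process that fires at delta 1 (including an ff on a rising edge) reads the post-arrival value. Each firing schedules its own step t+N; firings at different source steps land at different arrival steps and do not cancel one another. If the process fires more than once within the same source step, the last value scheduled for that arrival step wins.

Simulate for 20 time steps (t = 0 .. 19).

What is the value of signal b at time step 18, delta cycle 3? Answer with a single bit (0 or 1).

t=0 Δ0: d=0 clk=0 e=1 a=1 c=1 b=1
  Δ1: clk:0→1
  Δ2: e:1→0
  Δ3: d:0→1, c:1→0
  Δ4: d:1→0
  (4Δ to stable)
t=1 Δ0: d=0 clk=1 e=0 a=1 c=0 b=1
  Δ1: clk:1→0
  (1Δ to stable)
t=2 Δ0: d=0 clk=0 e=0 a=1 c=0 b=1
  Δ1: clk:0→1
  Δ2: a:1→0
  Δ3: c:0→1
  Δ4: d:0→1
  (4Δ to stable)
t=3 Δ0: d=1 clk=1 e=0 a=0 c=1 b=1
  Δ1: clk:1→0
  (1Δ to stable)
t=4 Δ0: d=1 clk=0 e=0 a=0 c=1 b=1
  Δ1: clk:0→1
  Δ2: e:0→1, a:0→1
  Δ3: d:1→0
  (3Δ to stable)
t=5 Δ0: d=0 clk=1 e=1 a=1 c=1 b=1
  Δ1: clk:1→0, b:1→0
  Δ2: c:1→0
  Δ3: d:0→1
  (3Δ to stable)
t=6 Δ0: d=1 clk=0 e=1 a=1 c=0 b=0
  Δ1: clk:0→1, b:0→1
  Δ2: e:1→0, c:0→1
  Δ3: c:1→0
  Δ4: d:1→0
  (4Δ to stable)
t=7 Δ0: d=0 clk=1 e=0 a=1 c=0 b=1
  Δ1: clk:1→0
  (1Δ to stable)
t=8 Δ0: d=0 clk=0 e=0 a=1 c=0 b=1
  Δ1: clk:0→1
  Δ2: a:1→0
  Δ3: c:0→1
  Δ4: d:0→1
  (4Δ to stable)
t=9 Δ0: d=1 clk=1 e=0 a=0 c=1 b=1
  Δ1: clk:1→0
  (1Δ to stable)
t=10 Δ0: d=1 clk=0 e=0 a=0 c=1 b=1
  Δ1: clk:0→1
  Δ2: e:0→1, a:0→1
  Δ3: d:1→0
  (3Δ to stable)
t=11 Δ0: d=0 clk=1 e=1 a=1 c=1 b=1
  Δ1: clk:1→0, b:1→0
  Δ2: c:1→0
  Δ3: d:0→1
  (3Δ to stable)
t=12 Δ0: d=1 clk=0 e=1 a=1 c=0 b=0
  Δ1: clk:0→1, b:0→1
  Δ2: e:1→0, c:0→1
  Δ3: c:1→0
  Δ4: d:1→0
  (4Δ to stable)
t=13 Δ0: d=0 clk=1 e=0 a=1 c=0 b=1
  Δ1: clk:1→0
  (1Δ to stable)
t=14 Δ0: d=0 clk=0 e=0 a=1 c=0 b=1
  Δ1: clk:0→1
  Δ2: a:1→0
  Δ3: c:0→1
  Δ4: d:0→1
  (4Δ to stable)
t=15 Δ0: d=1 clk=1 e=0 a=0 c=1 b=1
  Δ1: clk:1→0
  (1Δ to stable)
t=16 Δ0: d=1 clk=0 e=0 a=0 c=1 b=1
  Δ1: clk:0→1
  Δ2: e:0→1, a:0→1
  Δ3: d:1→0
  (3Δ to stable)
t=17 Δ0: d=0 clk=1 e=1 a=1 c=1 b=1
  Δ1: clk:1→0, b:1→0
  Δ2: c:1→0
  Δ3: d:0→1
  (3Δ to stable)
t=18 Δ0: d=1 clk=0 e=1 a=1 c=0 b=0
  Δ1: clk:0→1, b:0→1
  Δ2: e:1→0, c:0→1
  Δ3: c:1→0
  Δ4: d:1→0
  (4Δ to stable)
t=19 Δ0: d=0 clk=1 e=0 a=1 c=0 b=1
  Δ1: clk:1→0
  (1Δ to stable)

1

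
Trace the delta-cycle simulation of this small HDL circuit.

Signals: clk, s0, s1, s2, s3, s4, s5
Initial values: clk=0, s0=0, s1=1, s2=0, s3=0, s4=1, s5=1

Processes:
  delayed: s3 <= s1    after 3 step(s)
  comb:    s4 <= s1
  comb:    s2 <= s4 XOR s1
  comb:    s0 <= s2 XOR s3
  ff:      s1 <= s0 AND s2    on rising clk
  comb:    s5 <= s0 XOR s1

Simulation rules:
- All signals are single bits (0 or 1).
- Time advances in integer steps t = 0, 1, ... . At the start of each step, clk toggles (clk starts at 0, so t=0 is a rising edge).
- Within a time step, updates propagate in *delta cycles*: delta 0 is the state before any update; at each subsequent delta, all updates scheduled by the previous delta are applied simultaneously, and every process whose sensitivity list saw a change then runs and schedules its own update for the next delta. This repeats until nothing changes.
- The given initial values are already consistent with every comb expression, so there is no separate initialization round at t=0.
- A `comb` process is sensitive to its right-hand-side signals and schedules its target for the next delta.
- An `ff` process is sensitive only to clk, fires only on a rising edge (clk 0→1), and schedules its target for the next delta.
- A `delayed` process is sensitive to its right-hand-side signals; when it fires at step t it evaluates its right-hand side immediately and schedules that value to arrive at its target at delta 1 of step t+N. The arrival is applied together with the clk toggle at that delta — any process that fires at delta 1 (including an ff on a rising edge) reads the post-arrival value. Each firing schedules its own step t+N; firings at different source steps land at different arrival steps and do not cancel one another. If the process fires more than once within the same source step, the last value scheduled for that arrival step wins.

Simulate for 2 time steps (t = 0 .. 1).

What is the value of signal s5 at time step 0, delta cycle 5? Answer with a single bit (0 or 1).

t=0 Δ0: s1=1 s5=1 s3=0 s2=0 clk=0 s0=0 s4=1
  Δ1: clk:0→1
  Δ2: s1:1→0
  Δ3: s5:1→0, s2:0→1, s4:1→0
  Δ4: s2:1→0, s0:0→1
  Δ5: s5:0→1, s0:1→0
  Δ6: s5:1→0
  (6Δ to stable)
t=1 Δ0: s1=0 s5=0 s3=0 s2=0 clk=1 s0=0 s4=0
  Δ1: clk:1→0
  (1Δ to stable)

1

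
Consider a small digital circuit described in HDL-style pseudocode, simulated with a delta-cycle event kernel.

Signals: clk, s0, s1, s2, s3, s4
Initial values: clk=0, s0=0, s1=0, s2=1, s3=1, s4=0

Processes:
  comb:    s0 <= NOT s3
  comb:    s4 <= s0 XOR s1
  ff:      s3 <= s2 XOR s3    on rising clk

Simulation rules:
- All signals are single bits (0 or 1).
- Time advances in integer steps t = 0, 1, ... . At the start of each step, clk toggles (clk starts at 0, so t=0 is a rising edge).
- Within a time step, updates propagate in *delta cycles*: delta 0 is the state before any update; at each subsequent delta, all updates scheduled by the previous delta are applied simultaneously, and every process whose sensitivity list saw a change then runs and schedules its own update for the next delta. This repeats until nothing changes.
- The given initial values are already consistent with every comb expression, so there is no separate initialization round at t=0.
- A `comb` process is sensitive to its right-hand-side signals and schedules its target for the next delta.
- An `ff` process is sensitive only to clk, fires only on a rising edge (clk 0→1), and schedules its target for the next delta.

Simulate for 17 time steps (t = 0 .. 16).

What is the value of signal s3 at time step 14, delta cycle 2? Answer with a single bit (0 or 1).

1

t=0 Δ0: s2=1 clk=0 s3=1 s4=0 s0=0 s1=0
  Δ1: clk:0→1
  Δ2: s3:1→0
  Δ3: s0:0→1
  Δ4: s4:0→1
  (4Δ to stable)
t=1 Δ0: s2=1 clk=1 s3=0 s4=1 s0=1 s1=0
  Δ1: clk:1→0
  (1Δ to stable)
t=2 Δ0: s2=1 clk=0 s3=0 s4=1 s0=1 s1=0
  Δ1: clk:0→1
  Δ2: s3:0→1
  Δ3: s0:1→0
  Δ4: s4:1→0
  (4Δ to stable)
t=3 Δ0: s2=1 clk=1 s3=1 s4=0 s0=0 s1=0
  Δ1: clk:1→0
  (1Δ to stable)
t=4 Δ0: s2=1 clk=0 s3=1 s4=0 s0=0 s1=0
  Δ1: clk:0→1
  Δ2: s3:1→0
  Δ3: s0:0→1
  Δ4: s4:0→1
  (4Δ to stable)
t=5 Δ0: s2=1 clk=1 s3=0 s4=1 s0=1 s1=0
  Δ1: clk:1→0
  (1Δ to stable)
t=6 Δ0: s2=1 clk=0 s3=0 s4=1 s0=1 s1=0
  Δ1: clk:0→1
  Δ2: s3:0→1
  Δ3: s0:1→0
  Δ4: s4:1→0
  (4Δ to stable)
t=7 Δ0: s2=1 clk=1 s3=1 s4=0 s0=0 s1=0
  Δ1: clk:1→0
  (1Δ to stable)
t=8 Δ0: s2=1 clk=0 s3=1 s4=0 s0=0 s1=0
  Δ1: clk:0→1
  Δ2: s3:1→0
  Δ3: s0:0→1
  Δ4: s4:0→1
  (4Δ to stable)
t=9 Δ0: s2=1 clk=1 s3=0 s4=1 s0=1 s1=0
  Δ1: clk:1→0
  (1Δ to stable)
t=10 Δ0: s2=1 clk=0 s3=0 s4=1 s0=1 s1=0
  Δ1: clk:0→1
  Δ2: s3:0→1
  Δ3: s0:1→0
  Δ4: s4:1→0
  (4Δ to stable)
t=11 Δ0: s2=1 clk=1 s3=1 s4=0 s0=0 s1=0
  Δ1: clk:1→0
  (1Δ to stable)
t=12 Δ0: s2=1 clk=0 s3=1 s4=0 s0=0 s1=0
  Δ1: clk:0→1
  Δ2: s3:1→0
  Δ3: s0:0→1
  Δ4: s4:0→1
  (4Δ to stable)
t=13 Δ0: s2=1 clk=1 s3=0 s4=1 s0=1 s1=0
  Δ1: clk:1→0
  (1Δ to stable)
t=14 Δ0: s2=1 clk=0 s3=0 s4=1 s0=1 s1=0
  Δ1: clk:0→1
  Δ2: s3:0→1
  Δ3: s0:1→0
  Δ4: s4:1→0
  (4Δ to stable)
t=15 Δ0: s2=1 clk=1 s3=1 s4=0 s0=0 s1=0
  Δ1: clk:1→0
  (1Δ to stable)
t=16 Δ0: s2=1 clk=0 s3=1 s4=0 s0=0 s1=0
  Δ1: clk:0→1
  Δ2: s3:1→0
  Δ3: s0:0→1
  Δ4: s4:0→1
  (4Δ to stable)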